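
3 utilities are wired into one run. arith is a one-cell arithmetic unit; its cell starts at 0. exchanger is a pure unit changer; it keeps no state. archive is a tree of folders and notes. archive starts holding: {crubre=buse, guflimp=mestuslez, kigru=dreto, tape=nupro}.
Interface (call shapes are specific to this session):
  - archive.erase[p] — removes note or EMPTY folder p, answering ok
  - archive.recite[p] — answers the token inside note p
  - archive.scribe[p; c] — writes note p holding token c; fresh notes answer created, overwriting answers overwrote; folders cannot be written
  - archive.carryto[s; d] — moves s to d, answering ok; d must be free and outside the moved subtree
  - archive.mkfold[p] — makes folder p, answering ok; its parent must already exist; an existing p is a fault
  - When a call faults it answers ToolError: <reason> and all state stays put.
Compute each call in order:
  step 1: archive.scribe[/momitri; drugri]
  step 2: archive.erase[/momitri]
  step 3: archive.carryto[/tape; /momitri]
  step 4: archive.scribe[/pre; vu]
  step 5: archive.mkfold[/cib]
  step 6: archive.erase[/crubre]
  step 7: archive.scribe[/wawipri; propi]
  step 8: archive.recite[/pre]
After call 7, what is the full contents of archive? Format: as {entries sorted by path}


Answer: {cib/, guflimp=mestuslez, kigru=dreto, momitri=nupro, pre=vu, wawipri=propi}

Derivation:
→ scribe(p=/momitri, c=drugri)
← created
→ erase(p=/momitri)
← ok
→ carryto(s=/tape, d=/momitri)
← ok
→ scribe(p=/pre, c=vu)
← created
→ mkfold(p=/cib)
← ok
→ erase(p=/crubre)
← ok
→ scribe(p=/wawipri, c=propi)
← created
→ recite(p=/pre)
← vu


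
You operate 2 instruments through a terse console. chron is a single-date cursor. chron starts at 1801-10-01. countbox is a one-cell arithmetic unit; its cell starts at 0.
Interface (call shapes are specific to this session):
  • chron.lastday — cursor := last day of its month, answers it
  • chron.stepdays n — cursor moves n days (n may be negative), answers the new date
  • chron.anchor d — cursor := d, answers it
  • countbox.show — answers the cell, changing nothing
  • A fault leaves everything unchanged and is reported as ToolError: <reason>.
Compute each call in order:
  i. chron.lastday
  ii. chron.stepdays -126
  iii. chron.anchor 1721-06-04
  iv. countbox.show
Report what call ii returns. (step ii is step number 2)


Answer: 1801-06-27

Derivation:
# lastday() : 1801-10-31
# stepdays(n='-126') : 1801-06-27
# anchor(d='1721-06-04') : 1721-06-04
# show() : 0


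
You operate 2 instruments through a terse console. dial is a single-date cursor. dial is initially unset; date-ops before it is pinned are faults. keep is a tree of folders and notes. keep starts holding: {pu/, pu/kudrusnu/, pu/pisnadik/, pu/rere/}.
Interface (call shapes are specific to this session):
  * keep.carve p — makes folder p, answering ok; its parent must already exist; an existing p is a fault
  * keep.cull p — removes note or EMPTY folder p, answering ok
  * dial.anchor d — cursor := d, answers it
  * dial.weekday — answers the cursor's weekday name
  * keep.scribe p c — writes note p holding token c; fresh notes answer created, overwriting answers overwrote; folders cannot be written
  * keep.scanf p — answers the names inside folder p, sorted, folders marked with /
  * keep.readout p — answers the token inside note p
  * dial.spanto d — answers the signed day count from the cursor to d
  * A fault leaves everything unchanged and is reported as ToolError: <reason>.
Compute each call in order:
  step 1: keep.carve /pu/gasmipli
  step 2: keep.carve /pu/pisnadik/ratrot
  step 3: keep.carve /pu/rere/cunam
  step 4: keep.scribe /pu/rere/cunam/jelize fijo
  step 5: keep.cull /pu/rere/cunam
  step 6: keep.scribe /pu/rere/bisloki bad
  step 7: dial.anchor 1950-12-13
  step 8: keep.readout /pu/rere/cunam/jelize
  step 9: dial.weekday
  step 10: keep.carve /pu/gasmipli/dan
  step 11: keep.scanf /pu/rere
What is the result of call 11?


Answer: [bisloki, cunam/]

Derivation:
Step: keep.carve[p: /pu/gasmipli]
Result: ok
Step: keep.carve[p: /pu/pisnadik/ratrot]
Result: ok
Step: keep.carve[p: /pu/rere/cunam]
Result: ok
Step: keep.scribe[p: /pu/rere/cunam/jelize; c: fijo]
Result: created
Step: keep.cull[p: /pu/rere/cunam]
Result: ToolError: not empty
Step: keep.scribe[p: /pu/rere/bisloki; c: bad]
Result: created
Step: dial.anchor[d: 1950-12-13]
Result: 1950-12-13
Step: keep.readout[p: /pu/rere/cunam/jelize]
Result: fijo
Step: dial.weekday[]
Result: Wednesday
Step: keep.carve[p: /pu/gasmipli/dan]
Result: ok
Step: keep.scanf[p: /pu/rere]
Result: [bisloki, cunam/]


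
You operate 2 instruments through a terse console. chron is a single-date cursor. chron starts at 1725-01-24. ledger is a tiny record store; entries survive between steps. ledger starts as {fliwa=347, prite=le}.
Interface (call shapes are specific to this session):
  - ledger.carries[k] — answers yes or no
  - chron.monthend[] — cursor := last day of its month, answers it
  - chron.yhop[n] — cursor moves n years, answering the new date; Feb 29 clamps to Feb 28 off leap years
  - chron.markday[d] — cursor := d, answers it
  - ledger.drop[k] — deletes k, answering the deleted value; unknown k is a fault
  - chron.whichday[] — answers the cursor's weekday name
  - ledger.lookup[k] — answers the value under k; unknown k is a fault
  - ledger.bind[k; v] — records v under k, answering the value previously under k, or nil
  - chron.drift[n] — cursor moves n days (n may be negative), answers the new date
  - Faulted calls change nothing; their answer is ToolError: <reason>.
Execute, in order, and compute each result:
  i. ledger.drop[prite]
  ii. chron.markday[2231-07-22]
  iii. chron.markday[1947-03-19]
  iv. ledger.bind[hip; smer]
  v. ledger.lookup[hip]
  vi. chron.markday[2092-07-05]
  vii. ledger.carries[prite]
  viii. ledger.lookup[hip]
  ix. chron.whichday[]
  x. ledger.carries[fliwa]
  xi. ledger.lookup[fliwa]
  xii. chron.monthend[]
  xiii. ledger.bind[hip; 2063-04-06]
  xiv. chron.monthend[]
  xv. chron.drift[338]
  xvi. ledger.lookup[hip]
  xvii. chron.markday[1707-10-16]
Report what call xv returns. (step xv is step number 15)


-- 1. drop(k=prite) : le
-- 2. markday(d=2231-07-22) : 2231-07-22
-- 3. markday(d=1947-03-19) : 1947-03-19
-- 4. bind(k=hip, v=smer) : nil
-- 5. lookup(k=hip) : smer
-- 6. markday(d=2092-07-05) : 2092-07-05
-- 7. carries(k=prite) : no
-- 8. lookup(k=hip) : smer
-- 9. whichday() : Saturday
-- 10. carries(k=fliwa) : yes
-- 11. lookup(k=fliwa) : 347
-- 12. monthend() : 2092-07-31
-- 13. bind(k=hip, v=2063-04-06) : smer
-- 14. monthend() : 2092-07-31
-- 15. drift(n=338) : 2093-07-04
-- 16. lookup(k=hip) : 2063-04-06
-- 17. markday(d=1707-10-16) : 1707-10-16

Answer: 2093-07-04


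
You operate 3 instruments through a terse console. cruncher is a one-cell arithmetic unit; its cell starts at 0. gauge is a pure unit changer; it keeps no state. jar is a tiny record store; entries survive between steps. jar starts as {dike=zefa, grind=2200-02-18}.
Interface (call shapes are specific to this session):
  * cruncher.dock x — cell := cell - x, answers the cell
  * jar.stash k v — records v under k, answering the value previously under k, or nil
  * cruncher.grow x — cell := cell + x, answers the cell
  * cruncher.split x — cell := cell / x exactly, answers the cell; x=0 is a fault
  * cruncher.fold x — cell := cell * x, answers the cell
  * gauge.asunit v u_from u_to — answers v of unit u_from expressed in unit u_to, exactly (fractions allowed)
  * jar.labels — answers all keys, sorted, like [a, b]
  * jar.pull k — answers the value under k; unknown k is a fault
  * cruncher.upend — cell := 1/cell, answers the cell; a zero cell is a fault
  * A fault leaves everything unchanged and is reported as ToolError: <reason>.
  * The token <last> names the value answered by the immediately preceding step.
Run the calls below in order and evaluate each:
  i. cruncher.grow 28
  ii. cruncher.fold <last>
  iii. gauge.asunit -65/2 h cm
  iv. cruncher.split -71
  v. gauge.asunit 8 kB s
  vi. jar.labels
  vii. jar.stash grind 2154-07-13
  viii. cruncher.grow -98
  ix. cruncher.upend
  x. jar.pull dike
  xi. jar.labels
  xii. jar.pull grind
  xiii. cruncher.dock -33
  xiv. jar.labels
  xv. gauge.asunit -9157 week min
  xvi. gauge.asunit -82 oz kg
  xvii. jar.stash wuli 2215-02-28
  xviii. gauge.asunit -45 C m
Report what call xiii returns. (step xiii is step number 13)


Answer: 255415/7742

Derivation:
// cruncher.grow(x=28) : 28
// cruncher.fold(x=<last>) : 784
// gauge.asunit(v=-65/2, u_from=h, u_to=cm) : ToolError: incompatible units
// cruncher.split(x=-71) : -784/71
// gauge.asunit(v=8, u_from=kB, u_to=s) : ToolError: incompatible units
// jar.labels() : [dike, grind]
// jar.stash(k=grind, v=2154-07-13) : 2200-02-18
// cruncher.grow(x=-98) : -7742/71
// cruncher.upend() : -71/7742
// jar.pull(k=dike) : zefa
// jar.labels() : [dike, grind]
// jar.pull(k=grind) : 2154-07-13
// cruncher.dock(x=-33) : 255415/7742
// jar.labels() : [dike, grind]
// gauge.asunit(v=-9157, u_from=week, u_to=min) : -92302560
// gauge.asunit(v=-82, u_from=oz, u_to=kg) : -1859728717/800000000
// jar.stash(k=wuli, v=2215-02-28) : nil
// gauge.asunit(v=-45, u_from=C, u_to=m) : ToolError: incompatible units


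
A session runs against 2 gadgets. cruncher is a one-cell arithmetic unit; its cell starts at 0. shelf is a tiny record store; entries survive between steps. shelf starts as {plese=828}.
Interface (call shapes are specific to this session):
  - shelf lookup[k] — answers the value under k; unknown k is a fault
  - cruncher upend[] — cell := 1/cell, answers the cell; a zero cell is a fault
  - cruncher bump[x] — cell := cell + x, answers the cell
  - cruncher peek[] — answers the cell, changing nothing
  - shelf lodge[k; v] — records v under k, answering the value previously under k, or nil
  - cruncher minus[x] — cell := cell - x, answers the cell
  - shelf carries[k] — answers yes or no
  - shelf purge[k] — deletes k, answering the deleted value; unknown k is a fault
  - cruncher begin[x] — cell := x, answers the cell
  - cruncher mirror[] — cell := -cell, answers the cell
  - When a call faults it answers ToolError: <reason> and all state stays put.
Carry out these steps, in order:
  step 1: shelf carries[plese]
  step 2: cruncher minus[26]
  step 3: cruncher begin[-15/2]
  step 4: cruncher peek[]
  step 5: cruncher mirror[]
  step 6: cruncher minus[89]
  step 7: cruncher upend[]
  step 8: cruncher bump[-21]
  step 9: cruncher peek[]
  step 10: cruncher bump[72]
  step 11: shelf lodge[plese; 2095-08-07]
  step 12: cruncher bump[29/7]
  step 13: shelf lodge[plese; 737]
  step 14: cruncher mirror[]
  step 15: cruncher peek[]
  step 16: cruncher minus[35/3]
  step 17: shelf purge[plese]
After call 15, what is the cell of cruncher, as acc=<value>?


Answer: acc=-62904/1141

Derivation:
Do: shelf carries[k='plese']
See: yes
Do: cruncher minus[x='26']
See: -26
Do: cruncher begin[x='-15/2']
See: -15/2
Do: cruncher peek[]
See: -15/2
Do: cruncher mirror[]
See: 15/2
Do: cruncher minus[x='89']
See: -163/2
Do: cruncher upend[]
See: -2/163
Do: cruncher bump[x='-21']
See: -3425/163
Do: cruncher peek[]
See: -3425/163
Do: cruncher bump[x='72']
See: 8311/163
Do: shelf lodge[k='plese'; v='2095-08-07']
See: 828
Do: cruncher bump[x='29/7']
See: 62904/1141
Do: shelf lodge[k='plese'; v='737']
See: 2095-08-07
Do: cruncher mirror[]
See: -62904/1141
Do: cruncher peek[]
See: -62904/1141
Do: cruncher minus[x='35/3']
See: -228647/3423
Do: shelf purge[k='plese']
See: 737


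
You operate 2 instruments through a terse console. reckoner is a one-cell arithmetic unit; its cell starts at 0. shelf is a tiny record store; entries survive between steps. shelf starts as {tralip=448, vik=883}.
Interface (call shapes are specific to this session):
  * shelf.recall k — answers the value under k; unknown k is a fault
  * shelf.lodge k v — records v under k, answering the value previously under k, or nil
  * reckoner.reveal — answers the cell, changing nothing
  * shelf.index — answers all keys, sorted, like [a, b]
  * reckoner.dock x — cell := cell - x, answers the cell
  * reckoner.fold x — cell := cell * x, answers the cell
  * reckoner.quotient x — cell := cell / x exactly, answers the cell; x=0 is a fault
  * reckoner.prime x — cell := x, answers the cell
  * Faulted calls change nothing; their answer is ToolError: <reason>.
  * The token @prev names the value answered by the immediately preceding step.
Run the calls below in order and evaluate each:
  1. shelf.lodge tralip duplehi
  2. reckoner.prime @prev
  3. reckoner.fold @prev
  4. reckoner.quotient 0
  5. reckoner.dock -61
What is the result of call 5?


Answer: 200765

Derivation:
// 1. lodge(k→tralip, v→duplehi) : 448
// 2. prime(x→@prev) : 448
// 3. fold(x→@prev) : 200704
// 4. quotient(x→0) : ToolError: division by zero
// 5. dock(x→-61) : 200765


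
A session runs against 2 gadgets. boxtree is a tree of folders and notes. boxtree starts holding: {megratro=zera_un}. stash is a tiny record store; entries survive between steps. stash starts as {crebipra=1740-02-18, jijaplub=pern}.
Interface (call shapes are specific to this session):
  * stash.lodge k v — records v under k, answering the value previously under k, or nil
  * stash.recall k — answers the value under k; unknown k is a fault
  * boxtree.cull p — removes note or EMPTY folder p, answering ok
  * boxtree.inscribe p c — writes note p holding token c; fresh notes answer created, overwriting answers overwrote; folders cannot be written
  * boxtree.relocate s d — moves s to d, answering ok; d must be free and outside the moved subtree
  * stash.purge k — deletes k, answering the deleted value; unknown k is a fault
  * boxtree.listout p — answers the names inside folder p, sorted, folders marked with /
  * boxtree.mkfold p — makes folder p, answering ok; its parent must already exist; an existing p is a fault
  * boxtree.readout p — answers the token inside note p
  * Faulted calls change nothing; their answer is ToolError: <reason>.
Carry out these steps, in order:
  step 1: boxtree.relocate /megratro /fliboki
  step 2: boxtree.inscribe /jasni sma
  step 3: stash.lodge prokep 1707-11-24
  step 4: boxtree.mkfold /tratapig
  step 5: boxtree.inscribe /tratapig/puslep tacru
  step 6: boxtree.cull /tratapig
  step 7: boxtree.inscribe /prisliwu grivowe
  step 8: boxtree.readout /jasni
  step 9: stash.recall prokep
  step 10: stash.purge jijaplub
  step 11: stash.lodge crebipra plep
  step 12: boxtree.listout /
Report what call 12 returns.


[in] relocate s: /megratro d: /fliboki
  ok
[in] inscribe p: /jasni c: sma
  created
[in] lodge k: prokep v: 1707-11-24
  nil
[in] mkfold p: /tratapig
  ok
[in] inscribe p: /tratapig/puslep c: tacru
  created
[in] cull p: /tratapig
  ToolError: not empty
[in] inscribe p: /prisliwu c: grivowe
  created
[in] readout p: /jasni
  sma
[in] recall k: prokep
  1707-11-24
[in] purge k: jijaplub
  pern
[in] lodge k: crebipra v: plep
  1740-02-18
[in] listout p: /
  [fliboki, jasni, prisliwu, tratapig/]

Answer: [fliboki, jasni, prisliwu, tratapig/]


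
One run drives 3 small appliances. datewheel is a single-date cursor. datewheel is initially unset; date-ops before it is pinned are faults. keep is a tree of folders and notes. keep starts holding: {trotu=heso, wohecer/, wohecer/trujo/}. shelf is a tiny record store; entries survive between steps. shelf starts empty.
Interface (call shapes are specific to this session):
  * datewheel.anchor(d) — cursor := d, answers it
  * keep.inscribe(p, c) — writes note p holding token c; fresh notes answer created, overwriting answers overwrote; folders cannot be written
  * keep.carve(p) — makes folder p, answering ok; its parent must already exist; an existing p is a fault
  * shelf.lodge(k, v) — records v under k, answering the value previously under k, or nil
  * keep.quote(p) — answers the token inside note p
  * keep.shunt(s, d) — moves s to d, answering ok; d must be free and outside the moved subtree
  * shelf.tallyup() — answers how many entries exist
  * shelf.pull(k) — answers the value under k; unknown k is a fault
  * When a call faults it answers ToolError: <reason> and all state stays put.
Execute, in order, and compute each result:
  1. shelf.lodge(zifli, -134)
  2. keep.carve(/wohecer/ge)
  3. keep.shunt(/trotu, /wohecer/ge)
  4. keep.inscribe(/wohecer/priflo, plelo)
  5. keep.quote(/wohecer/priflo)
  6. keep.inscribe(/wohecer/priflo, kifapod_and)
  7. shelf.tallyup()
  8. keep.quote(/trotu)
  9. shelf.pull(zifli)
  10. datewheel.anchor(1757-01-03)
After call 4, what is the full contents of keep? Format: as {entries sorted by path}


% shelf.lodge k→zifli v→-134
= nil
% keep.carve p→/wohecer/ge
= ok
% keep.shunt s→/trotu d→/wohecer/ge
= ToolError: exists
% keep.inscribe p→/wohecer/priflo c→plelo
= created
% keep.quote p→/wohecer/priflo
= plelo
% keep.inscribe p→/wohecer/priflo c→kifapod_and
= overwrote
% shelf.tallyup
= 1
% keep.quote p→/trotu
= heso
% shelf.pull k→zifli
= -134
% datewheel.anchor d→1757-01-03
= 1757-01-03

Answer: {trotu=heso, wohecer/, wohecer/ge/, wohecer/priflo=plelo, wohecer/trujo/}


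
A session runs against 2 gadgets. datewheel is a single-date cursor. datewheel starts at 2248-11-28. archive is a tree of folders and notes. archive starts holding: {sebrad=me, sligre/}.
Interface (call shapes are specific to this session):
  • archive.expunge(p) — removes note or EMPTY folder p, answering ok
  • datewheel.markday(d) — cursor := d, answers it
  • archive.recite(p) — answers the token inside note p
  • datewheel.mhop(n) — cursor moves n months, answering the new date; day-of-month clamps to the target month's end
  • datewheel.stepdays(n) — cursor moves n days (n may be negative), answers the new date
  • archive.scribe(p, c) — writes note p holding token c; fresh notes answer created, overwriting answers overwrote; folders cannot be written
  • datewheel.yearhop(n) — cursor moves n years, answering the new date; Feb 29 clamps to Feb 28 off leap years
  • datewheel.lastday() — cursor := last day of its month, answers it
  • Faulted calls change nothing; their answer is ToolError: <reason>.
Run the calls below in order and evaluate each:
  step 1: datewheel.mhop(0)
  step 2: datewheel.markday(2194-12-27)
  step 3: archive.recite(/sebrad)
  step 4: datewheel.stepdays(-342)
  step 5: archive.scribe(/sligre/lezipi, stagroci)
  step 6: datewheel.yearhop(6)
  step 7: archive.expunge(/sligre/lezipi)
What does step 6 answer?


Answer: 2200-01-19

Derivation:
==> mhop(n→0)
<== 2248-11-28
==> markday(d→2194-12-27)
<== 2194-12-27
==> recite(p→/sebrad)
<== me
==> stepdays(n→-342)
<== 2194-01-19
==> scribe(p→/sligre/lezipi, c→stagroci)
<== created
==> yearhop(n→6)
<== 2200-01-19
==> expunge(p→/sligre/lezipi)
<== ok


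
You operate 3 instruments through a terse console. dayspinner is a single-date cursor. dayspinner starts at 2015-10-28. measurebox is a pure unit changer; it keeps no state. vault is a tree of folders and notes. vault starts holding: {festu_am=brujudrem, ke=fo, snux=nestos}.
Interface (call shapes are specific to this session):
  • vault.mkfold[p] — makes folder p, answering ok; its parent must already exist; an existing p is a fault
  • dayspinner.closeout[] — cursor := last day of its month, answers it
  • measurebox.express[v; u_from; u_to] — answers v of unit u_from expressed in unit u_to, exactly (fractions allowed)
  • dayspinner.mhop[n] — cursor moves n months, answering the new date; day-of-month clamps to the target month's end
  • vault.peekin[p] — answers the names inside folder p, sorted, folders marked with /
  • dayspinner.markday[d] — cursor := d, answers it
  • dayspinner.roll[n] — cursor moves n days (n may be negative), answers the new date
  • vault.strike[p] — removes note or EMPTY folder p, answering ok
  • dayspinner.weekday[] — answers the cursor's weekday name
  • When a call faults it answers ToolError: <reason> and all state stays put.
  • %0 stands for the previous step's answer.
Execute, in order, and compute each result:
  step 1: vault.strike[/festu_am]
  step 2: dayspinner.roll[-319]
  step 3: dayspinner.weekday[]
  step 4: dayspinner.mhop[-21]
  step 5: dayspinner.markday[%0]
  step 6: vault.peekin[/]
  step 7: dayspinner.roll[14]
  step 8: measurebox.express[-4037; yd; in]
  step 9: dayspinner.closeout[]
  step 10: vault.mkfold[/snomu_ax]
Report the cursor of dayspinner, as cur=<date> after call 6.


Answer: cur=2013-03-13

Derivation:
Act: vault.strike[p=/festu_am]
Obs: ok
Act: dayspinner.roll[n=-319]
Obs: 2014-12-13
Act: dayspinner.weekday[]
Obs: Saturday
Act: dayspinner.mhop[n=-21]
Obs: 2013-03-13
Act: dayspinner.markday[d=%0]
Obs: 2013-03-13
Act: vault.peekin[p=/]
Obs: [ke, snux]
Act: dayspinner.roll[n=14]
Obs: 2013-03-27
Act: measurebox.express[v=-4037; u_from=yd; u_to=in]
Obs: -145332
Act: dayspinner.closeout[]
Obs: 2013-03-31
Act: vault.mkfold[p=/snomu_ax]
Obs: ok


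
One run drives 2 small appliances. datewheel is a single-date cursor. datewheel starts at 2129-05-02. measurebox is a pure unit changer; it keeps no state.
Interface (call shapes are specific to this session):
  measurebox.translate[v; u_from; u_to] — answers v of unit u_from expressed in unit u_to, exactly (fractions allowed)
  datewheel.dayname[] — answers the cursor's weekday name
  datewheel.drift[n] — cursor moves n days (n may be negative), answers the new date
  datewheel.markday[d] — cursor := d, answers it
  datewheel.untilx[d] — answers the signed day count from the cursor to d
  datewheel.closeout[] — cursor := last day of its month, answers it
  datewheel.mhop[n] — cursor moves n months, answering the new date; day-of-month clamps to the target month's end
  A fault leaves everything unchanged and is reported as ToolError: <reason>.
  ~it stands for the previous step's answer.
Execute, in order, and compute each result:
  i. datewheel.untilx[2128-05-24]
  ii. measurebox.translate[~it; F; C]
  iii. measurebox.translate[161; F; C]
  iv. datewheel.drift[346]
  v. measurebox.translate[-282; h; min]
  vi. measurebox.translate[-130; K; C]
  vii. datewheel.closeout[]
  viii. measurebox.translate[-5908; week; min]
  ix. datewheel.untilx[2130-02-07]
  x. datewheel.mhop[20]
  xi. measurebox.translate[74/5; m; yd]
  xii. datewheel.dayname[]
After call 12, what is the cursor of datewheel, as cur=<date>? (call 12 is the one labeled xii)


Answer: cur=2131-12-30

Derivation:
-> datewheel.untilx(d→2128-05-24)
<- -343
-> measurebox.translate(v→~it, u_from→F, u_to→C)
<- -625/3
-> measurebox.translate(v→161, u_from→F, u_to→C)
<- 215/3
-> datewheel.drift(n→346)
<- 2130-04-13
-> measurebox.translate(v→-282, u_from→h, u_to→min)
<- -16920
-> measurebox.translate(v→-130, u_from→K, u_to→C)
<- -8063/20
-> datewheel.closeout()
<- 2130-04-30
-> measurebox.translate(v→-5908, u_from→week, u_to→min)
<- -59552640
-> datewheel.untilx(d→2130-02-07)
<- -82
-> datewheel.mhop(n→20)
<- 2131-12-30
-> measurebox.translate(v→74/5, u_from→m, u_to→yd)
<- 18500/1143
-> datewheel.dayname()
<- Sunday


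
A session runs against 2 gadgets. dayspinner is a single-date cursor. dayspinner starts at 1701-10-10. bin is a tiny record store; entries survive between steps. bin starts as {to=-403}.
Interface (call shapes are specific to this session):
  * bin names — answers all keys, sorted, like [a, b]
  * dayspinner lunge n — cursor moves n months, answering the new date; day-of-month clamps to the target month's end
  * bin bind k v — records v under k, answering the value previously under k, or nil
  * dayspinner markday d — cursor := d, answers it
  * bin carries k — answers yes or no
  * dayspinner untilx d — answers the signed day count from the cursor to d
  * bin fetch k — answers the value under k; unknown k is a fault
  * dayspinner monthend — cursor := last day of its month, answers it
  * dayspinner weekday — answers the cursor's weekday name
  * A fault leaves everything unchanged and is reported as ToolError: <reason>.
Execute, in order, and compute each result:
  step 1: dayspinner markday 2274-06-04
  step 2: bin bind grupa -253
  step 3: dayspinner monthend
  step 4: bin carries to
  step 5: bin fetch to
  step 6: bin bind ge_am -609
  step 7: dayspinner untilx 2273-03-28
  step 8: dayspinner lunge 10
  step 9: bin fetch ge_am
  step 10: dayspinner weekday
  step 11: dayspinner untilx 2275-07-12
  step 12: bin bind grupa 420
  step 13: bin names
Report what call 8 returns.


-> dayspinner markday(d→2274-06-04)
<- 2274-06-04
-> bin bind(k→grupa, v→-253)
<- nil
-> dayspinner monthend()
<- 2274-06-30
-> bin carries(k→to)
<- yes
-> bin fetch(k→to)
<- -403
-> bin bind(k→ge_am, v→-609)
<- nil
-> dayspinner untilx(d→2273-03-28)
<- -459
-> dayspinner lunge(n→10)
<- 2275-04-30
-> bin fetch(k→ge_am)
<- -609
-> dayspinner weekday()
<- Friday
-> dayspinner untilx(d→2275-07-12)
<- 73
-> bin bind(k→grupa, v→420)
<- -253
-> bin names()
<- [ge_am, grupa, to]

Answer: 2275-04-30


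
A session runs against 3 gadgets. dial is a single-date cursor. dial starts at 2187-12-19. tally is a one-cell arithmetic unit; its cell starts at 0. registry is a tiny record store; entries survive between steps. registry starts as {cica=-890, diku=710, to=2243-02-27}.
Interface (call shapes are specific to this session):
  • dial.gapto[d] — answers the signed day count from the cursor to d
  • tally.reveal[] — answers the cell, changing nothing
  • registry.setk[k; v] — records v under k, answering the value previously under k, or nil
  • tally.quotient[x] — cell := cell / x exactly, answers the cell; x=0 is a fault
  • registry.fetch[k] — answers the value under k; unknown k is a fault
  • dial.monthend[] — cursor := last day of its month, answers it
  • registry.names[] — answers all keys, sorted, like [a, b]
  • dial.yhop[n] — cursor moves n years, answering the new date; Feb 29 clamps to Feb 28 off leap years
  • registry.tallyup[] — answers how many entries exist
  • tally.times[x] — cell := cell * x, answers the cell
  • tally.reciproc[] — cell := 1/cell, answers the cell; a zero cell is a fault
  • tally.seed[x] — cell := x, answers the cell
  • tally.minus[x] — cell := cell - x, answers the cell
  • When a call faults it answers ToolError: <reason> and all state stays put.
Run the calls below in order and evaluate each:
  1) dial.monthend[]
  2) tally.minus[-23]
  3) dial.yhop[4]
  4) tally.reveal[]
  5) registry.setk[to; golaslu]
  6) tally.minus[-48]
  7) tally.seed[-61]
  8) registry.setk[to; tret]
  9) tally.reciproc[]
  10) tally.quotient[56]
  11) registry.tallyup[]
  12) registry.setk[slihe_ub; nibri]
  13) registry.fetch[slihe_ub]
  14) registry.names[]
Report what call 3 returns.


==> monthend()
<== 2187-12-31
==> minus(x: -23)
<== 23
==> yhop(n: 4)
<== 2191-12-31
==> reveal()
<== 23
==> setk(k: to, v: golaslu)
<== 2243-02-27
==> minus(x: -48)
<== 71
==> seed(x: -61)
<== -61
==> setk(k: to, v: tret)
<== golaslu
==> reciproc()
<== -1/61
==> quotient(x: 56)
<== -1/3416
==> tallyup()
<== 3
==> setk(k: slihe_ub, v: nibri)
<== nil
==> fetch(k: slihe_ub)
<== nibri
==> names()
<== [cica, diku, slihe_ub, to]

Answer: 2191-12-31


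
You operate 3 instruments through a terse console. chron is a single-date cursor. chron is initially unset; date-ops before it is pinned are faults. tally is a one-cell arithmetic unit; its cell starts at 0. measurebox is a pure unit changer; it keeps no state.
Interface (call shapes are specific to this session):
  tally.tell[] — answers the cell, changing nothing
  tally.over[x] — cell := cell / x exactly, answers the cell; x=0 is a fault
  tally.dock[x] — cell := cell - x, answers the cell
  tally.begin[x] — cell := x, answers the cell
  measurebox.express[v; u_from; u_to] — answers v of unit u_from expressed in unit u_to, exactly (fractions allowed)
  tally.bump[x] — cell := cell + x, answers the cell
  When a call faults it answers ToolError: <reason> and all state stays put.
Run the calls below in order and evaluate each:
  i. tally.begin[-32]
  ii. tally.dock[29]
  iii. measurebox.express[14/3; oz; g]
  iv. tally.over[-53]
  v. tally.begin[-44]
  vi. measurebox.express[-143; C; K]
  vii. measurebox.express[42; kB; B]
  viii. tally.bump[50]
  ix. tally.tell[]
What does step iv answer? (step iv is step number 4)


Answer: 61/53

Derivation:
Now I run tally.begin with -32, and get -32.
Now I run tally.dock with 29: -61.
Invoking measurebox.express with 14/3, oz, g, and observe 317514659/2400000.
Invoking tally.over with -53, which returns 61/53.
I run tally.begin with -44, → -44.
Next I call measurebox.express with -143, C, K: 2603/20.
Invoking measurebox.express with 42, kB, B, giving 42000.
I use tally.bump with 50, and observe 6.
I use tally.tell, — result: 6.


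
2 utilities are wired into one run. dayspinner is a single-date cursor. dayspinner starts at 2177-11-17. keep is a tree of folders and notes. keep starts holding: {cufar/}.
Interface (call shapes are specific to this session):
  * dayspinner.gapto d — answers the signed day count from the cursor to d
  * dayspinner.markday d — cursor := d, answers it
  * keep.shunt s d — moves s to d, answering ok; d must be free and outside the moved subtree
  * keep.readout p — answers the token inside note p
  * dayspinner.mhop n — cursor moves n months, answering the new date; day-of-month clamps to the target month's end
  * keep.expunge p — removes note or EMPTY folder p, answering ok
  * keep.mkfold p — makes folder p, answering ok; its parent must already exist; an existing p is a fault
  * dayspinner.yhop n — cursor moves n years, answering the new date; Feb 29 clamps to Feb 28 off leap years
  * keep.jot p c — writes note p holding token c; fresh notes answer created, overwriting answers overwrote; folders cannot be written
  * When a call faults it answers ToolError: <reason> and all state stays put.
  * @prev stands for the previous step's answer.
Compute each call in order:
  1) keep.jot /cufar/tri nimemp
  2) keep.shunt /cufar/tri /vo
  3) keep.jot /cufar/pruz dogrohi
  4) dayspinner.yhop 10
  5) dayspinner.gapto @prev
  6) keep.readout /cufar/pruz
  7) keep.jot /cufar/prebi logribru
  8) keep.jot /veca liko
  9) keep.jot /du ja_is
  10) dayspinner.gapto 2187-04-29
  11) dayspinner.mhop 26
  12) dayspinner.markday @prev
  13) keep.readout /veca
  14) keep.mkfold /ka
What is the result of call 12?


Answer: 2190-01-17

Derivation:
CALL jot[p=/cufar/tri; c=nimemp]
RET  created
CALL shunt[s=/cufar/tri; d=/vo]
RET  ok
CALL jot[p=/cufar/pruz; c=dogrohi]
RET  created
CALL yhop[n=10]
RET  2187-11-17
CALL gapto[d=@prev]
RET  0
CALL readout[p=/cufar/pruz]
RET  dogrohi
CALL jot[p=/cufar/prebi; c=logribru]
RET  created
CALL jot[p=/veca; c=liko]
RET  created
CALL jot[p=/du; c=ja_is]
RET  created
CALL gapto[d=2187-04-29]
RET  -202
CALL mhop[n=26]
RET  2190-01-17
CALL markday[d=@prev]
RET  2190-01-17
CALL readout[p=/veca]
RET  liko
CALL mkfold[p=/ka]
RET  ok


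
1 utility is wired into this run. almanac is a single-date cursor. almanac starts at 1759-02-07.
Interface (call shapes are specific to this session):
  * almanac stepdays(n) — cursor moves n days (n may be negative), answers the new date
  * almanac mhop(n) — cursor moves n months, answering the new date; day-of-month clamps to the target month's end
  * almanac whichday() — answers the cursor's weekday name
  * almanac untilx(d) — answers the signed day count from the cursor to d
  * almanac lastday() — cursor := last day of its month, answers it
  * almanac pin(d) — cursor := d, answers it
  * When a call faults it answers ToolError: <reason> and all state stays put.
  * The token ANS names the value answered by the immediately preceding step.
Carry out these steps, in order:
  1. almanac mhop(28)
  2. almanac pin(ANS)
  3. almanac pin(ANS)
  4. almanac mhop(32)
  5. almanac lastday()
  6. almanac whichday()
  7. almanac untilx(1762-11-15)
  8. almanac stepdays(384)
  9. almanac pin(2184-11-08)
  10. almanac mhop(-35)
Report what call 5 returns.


Answer: 1764-02-29

Derivation:
Invoking almanac mhop passing 28, — result: 1761-06-07.
I try almanac pin passing ANS, which returns 1761-06-07.
I run almanac pin passing ANS, → 1761-06-07.
Next I call almanac mhop passing 32, → 1764-02-07.
Then almanac lastday(): 1764-02-29.
Invoking almanac whichday, yielding Wednesday.
Using almanac untilx passing 1762-11-15, and get -471.
Now I run almanac stepdays passing 384, yielding 1765-03-19.
Calling almanac pin passing 2184-11-08, and get 2184-11-08.
I try almanac mhop passing -35, → 2181-12-08.


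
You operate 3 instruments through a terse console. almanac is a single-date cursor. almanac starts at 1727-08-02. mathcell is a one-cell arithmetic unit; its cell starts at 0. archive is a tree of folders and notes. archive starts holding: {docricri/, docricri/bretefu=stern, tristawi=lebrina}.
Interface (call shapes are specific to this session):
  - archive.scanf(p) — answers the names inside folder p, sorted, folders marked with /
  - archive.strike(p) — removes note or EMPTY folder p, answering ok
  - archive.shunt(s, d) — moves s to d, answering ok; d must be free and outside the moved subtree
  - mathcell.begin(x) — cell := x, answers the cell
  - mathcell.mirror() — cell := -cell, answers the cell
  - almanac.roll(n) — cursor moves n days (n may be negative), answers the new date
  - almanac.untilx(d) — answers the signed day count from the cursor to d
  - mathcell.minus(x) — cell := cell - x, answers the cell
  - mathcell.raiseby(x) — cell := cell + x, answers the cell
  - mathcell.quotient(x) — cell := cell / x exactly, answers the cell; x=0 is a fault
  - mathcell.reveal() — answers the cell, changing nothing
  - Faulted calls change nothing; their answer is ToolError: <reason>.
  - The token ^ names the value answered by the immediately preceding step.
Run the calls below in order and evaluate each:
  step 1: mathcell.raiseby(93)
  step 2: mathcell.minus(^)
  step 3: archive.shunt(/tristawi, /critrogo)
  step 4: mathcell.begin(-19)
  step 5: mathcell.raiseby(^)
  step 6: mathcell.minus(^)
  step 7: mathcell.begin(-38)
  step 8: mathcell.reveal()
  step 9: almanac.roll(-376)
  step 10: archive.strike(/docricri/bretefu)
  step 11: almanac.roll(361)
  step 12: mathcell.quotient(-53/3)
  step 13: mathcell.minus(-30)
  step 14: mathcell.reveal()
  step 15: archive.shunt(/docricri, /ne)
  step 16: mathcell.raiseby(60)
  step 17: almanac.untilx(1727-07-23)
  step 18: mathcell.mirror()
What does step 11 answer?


Answer: 1727-07-18

Derivation:
> raiseby x: 93
  93
> minus x: ^
  0
> shunt s: /tristawi d: /critrogo
  ok
> begin x: -19
  -19
> raiseby x: ^
  -38
> minus x: ^
  0
> begin x: -38
  -38
> reveal
  -38
> roll n: -376
  1726-07-22
> strike p: /docricri/bretefu
  ok
> roll n: 361
  1727-07-18
> quotient x: -53/3
  114/53
> minus x: -30
  1704/53
> reveal
  1704/53
> shunt s: /docricri d: /ne
  ok
> raiseby x: 60
  4884/53
> untilx d: 1727-07-23
  5
> mirror
  -4884/53


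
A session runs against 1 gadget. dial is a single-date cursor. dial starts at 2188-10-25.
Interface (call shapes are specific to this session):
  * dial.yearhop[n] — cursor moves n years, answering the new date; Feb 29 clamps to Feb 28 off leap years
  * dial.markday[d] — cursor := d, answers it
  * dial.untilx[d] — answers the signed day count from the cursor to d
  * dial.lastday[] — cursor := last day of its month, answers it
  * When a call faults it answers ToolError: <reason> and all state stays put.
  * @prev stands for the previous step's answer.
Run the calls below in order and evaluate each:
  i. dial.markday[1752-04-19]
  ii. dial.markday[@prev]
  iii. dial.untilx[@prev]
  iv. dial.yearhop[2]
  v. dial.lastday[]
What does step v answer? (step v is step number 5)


>> dial.markday(d: 1752-04-19)
<< 1752-04-19
>> dial.markday(d: @prev)
<< 1752-04-19
>> dial.untilx(d: @prev)
<< 0
>> dial.yearhop(n: 2)
<< 1754-04-19
>> dial.lastday()
<< 1754-04-30

Answer: 1754-04-30


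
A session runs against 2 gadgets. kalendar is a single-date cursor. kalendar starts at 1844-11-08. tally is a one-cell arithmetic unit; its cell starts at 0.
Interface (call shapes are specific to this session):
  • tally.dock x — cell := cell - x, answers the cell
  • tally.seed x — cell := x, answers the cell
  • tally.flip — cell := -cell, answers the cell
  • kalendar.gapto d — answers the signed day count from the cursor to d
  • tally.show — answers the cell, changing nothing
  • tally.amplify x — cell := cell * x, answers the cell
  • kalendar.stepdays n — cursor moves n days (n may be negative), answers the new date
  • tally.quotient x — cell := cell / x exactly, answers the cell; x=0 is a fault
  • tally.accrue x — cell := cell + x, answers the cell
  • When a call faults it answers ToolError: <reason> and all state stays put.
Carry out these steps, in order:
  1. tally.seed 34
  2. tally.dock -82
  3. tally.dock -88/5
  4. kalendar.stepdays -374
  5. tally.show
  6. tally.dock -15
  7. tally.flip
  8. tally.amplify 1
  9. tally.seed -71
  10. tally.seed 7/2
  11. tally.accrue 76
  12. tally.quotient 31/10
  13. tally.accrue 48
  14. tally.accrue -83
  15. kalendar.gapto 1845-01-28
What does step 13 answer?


I try tally.seed passing x='34', which returns 34.
I call tally.dock passing x='-82', giving 116.
Then tally.dock passing x='-88/5', giving 668/5.
I invoke kalendar.stepdays passing n='-374': 1843-10-31.
I call tally.show, giving 668/5.
I run tally.dock passing x='-15', giving 743/5.
Using tally.flip(), — result: -743/5.
Now I run tally.amplify passing x='1', and get -743/5.
Using tally.seed passing x='-71', and observe -71.
I run tally.seed passing x='7/2', yielding 7/2.
Using tally.accrue passing x='76', and see 159/2.
Calling tally.quotient passing x='31/10', yielding 795/31.
I call tally.accrue passing x='48': 2283/31.
Using tally.accrue passing x='-83', → -290/31.
Invoking kalendar.gapto passing d='1845-01-28', yielding 455.

Answer: 2283/31


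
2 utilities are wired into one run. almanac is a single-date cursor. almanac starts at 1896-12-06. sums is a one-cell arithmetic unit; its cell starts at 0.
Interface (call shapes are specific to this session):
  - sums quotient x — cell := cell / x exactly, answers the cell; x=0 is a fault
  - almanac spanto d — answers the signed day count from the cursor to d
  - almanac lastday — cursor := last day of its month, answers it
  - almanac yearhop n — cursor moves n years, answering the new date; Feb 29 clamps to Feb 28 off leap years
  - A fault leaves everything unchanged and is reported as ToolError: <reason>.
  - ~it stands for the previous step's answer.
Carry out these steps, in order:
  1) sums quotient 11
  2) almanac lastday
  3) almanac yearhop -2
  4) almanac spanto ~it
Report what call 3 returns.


Invoking sums quotient using x: 11, yielding 0.
Then almanac lastday, giving 1896-12-31.
I run almanac yearhop using n: -2, — result: 1894-12-31.
Calling almanac spanto using d: ~it, yielding 0.

Answer: 1894-12-31


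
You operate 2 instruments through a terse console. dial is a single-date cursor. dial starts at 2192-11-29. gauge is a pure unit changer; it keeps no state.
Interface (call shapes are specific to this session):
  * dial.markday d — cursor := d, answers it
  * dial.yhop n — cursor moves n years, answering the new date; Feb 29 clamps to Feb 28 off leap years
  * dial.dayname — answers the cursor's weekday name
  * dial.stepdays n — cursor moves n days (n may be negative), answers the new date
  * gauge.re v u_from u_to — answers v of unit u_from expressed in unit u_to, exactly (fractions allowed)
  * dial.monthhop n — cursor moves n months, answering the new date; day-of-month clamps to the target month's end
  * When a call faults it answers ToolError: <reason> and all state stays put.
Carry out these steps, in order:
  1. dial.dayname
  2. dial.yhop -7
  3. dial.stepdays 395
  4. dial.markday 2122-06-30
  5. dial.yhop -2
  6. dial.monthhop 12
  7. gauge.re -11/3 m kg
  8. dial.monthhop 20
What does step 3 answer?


Answer: 2186-12-29

Derivation:
Act: dial.dayname[]
Obs: Thursday
Act: dial.yhop[n='-7']
Obs: 2185-11-29
Act: dial.stepdays[n='395']
Obs: 2186-12-29
Act: dial.markday[d='2122-06-30']
Obs: 2122-06-30
Act: dial.yhop[n='-2']
Obs: 2120-06-30
Act: dial.monthhop[n='12']
Obs: 2121-06-30
Act: gauge.re[v='-11/3'; u_from='m'; u_to='kg']
Obs: ToolError: incompatible units
Act: dial.monthhop[n='20']
Obs: 2123-02-28
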